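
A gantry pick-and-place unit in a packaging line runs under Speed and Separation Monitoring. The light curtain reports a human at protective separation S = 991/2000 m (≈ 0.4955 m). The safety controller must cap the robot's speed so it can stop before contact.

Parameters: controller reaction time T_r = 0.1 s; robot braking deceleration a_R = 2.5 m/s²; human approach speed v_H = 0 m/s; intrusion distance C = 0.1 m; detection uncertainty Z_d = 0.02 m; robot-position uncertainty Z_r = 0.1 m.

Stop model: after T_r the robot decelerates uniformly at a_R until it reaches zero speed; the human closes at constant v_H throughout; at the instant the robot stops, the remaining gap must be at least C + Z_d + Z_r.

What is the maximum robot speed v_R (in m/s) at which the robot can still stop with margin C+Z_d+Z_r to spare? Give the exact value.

v_R_max = 19/20 m/s = 0.9500 m/s

collect terms ⇒ (1/5)·v_R² + (1/10)·v_R + (-551/2000) = 0
  disc = (1/10)² − 4·(1/5)·(-551/2000) = 144/625 ; √disc = 12/25
  v_R = (−(1/10) + 12/25) / (2·(1/5)) = 19/20 m/s
check:
T_s = v_R/a_R = (19/20)/(5/2) = 0.3800 s
robot in T_r: 0.9500·0.1000 = 0.0950 m
braking distance = 0.9500²/(2·2.5000) = 0.1805 m
human over T_r+T_s: 0.0000·(0.1000+0.3800) = 0.0000 m
C+Z_d+Z_r = 0.1000+0.0200+0.1000 = 0.2200 m
sum ≈ 0.0950+0.1805+0.0000+0.2200 ≈ 0.4955 m = S ✓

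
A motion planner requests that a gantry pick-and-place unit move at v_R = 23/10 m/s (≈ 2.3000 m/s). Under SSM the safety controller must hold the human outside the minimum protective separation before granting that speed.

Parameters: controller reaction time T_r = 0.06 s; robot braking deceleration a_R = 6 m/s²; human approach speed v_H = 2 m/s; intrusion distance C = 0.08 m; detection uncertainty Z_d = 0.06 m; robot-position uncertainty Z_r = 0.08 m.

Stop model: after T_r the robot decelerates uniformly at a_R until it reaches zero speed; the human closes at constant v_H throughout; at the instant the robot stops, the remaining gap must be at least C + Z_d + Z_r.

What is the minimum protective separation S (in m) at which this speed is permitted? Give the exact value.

T_s = v_R/a_R = (23/10)/6 = 0.3833 s
robot in T_r: 2.3000·0.0600 = 0.1380 m
robot covers 2.3000·0.3833 − ½·6.0000·0.3833² = 0.4408 m while stopping
person approaches 2.0000·(0.0600+0.3833) = 0.8867 m
C+Z_d+Z_r = 0.0800+0.0600+0.0800 = 0.2200 m
S_min ≈ 0.1380+0.4408+0.8867+0.2200  ⇒  S_min = 3371/2000 m

S_min = 3371/2000 m = 1.6855 m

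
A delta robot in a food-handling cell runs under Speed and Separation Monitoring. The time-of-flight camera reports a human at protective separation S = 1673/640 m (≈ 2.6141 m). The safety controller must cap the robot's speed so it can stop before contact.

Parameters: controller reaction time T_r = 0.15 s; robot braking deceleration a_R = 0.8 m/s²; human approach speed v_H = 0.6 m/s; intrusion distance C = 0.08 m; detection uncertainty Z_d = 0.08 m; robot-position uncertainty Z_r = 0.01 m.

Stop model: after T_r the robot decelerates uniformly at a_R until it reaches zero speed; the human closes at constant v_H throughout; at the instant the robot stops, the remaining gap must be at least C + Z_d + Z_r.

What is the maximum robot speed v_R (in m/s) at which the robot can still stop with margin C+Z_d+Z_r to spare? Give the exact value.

at the boundary: (5/8)·v² + (9/10)·v + (-7533/3200) = 0
  disc = (9/10)² − 4·(5/8)·(-7533/3200) = 42849/6400 ; √disc = 207/80
  v_R = (−(9/10) + 207/80) / (2·(5/8)) = 27/20 m/s
check:
stop time T_s = (27/20)/(4/5) = 1.6875 s
robot covers v_R·T_r = 1.3500·0.1500 = 0.2025 m before braking
braking distance = 1.3500²/(2·0.8000) = 1.1391 m
person approaches 0.6000·(0.1500+1.6875) = 1.1025 m
margins: 0.0800+0.0800+0.0100 = 0.1700 m
sum ≈ 0.2025+1.1391+1.1025+0.1700 ≈ 2.6141 m = S ✓

v_R_max = 27/20 m/s = 1.3500 m/s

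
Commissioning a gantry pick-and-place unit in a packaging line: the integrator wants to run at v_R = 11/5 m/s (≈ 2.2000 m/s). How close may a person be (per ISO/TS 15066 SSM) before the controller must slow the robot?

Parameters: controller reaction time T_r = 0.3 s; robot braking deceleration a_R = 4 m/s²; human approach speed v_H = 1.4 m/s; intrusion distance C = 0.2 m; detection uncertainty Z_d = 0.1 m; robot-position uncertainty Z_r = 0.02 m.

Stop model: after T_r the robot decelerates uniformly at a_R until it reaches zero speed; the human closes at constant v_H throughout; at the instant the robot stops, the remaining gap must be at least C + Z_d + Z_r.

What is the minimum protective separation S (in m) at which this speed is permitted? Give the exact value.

braking lasts T_s = (11/5)/4 = 0.5500 s
reaction-phase robot travel = 2.2000·0.3000 = 0.6600 m
robot under decel: 2.2000²/(2·4.0000) = 0.6050 m
person approaches 1.4000·(0.3000+0.5500) = 1.1900 m
residual clearance needed = 0.2000+0.1000+0.0200 = 0.3200 m
S_min ≈ 0.6600+0.6050+1.1900+0.3200  ⇒  S_min = 111/40 m

S_min = 111/40 m = 2.7750 m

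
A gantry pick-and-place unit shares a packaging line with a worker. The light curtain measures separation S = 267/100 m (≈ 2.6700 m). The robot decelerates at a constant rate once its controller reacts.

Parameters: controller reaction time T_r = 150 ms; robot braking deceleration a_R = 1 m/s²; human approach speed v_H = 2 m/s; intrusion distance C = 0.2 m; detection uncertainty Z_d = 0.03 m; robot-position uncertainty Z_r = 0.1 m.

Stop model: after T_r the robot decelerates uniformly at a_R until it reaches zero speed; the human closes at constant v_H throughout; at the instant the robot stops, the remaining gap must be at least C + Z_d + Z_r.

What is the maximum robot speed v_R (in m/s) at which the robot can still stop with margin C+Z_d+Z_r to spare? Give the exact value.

v_R_max = 4/5 m/s = 0.8000 m/s

collect terms ⇒ (1/2)·v_R² + (43/20)·v_R + (-51/25) = 0
  disc = (43/20)² − 4·(1/2)·(-51/25) = 3481/400 ; √disc = 59/20
  v_R = (−(43/20) + 59/20) / (2·(1/2)) = 4/5 m/s
check:
braking lasts T_s = (4/5)/1 = 0.8000 s
reaction-phase robot travel = 0.8000·0.1500 = 0.1200 m
robot under decel: 0.8000²/(2·1.0000) = 0.3200 m
person approaches 2.0000·(0.1500+0.8000) = 1.9000 m
margins: 0.2000+0.0300+0.1000 = 0.3300 m
sum ≈ 0.1200+0.3200+1.9000+0.3300 ≈ 2.6700 m = S ✓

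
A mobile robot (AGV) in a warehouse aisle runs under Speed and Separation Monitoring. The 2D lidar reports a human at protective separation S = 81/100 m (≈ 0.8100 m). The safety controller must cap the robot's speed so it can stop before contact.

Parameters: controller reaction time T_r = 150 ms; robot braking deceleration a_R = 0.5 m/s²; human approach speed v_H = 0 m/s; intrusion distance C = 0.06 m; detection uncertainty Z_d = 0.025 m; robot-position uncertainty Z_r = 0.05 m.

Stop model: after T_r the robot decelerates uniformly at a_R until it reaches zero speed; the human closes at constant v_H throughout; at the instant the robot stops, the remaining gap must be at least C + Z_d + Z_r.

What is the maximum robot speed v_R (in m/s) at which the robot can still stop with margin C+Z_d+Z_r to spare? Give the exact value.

collect terms ⇒ (1)·v_R² + (3/20)·v_R + (-27/40) = 0
  disc = (3/20)² − 4·(1)·(-27/40) = 1089/400 ; √disc = 33/20
  v_R = (−(3/20) + 33/20) / (2·(1)) = 3/4 m/s
check:
stop time T_s = (3/4)/(1/2) = 1.5000 s
robot in T_r: 0.7500·0.1500 = 0.1125 m
robot under decel: 0.7500²/(2·0.5000) = 0.5625 m
person approaches 0.0000·(0.1500+1.5000) = 0.0000 m
residual clearance needed = 0.0600+0.0250+0.0500 = 0.1350 m
sum ≈ 0.1125+0.5625+0.0000+0.1350 ≈ 0.8100 m = S ✓

v_R_max = 3/4 m/s = 0.7500 m/s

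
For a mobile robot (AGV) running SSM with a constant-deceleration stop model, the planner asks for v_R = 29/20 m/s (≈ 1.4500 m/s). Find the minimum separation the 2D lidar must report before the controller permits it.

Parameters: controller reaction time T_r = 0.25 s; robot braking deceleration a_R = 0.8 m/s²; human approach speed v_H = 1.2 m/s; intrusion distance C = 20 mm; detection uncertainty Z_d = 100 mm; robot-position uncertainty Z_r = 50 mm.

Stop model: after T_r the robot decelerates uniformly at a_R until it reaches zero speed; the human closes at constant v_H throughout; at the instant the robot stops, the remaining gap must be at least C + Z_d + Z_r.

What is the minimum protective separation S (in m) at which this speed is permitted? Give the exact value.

braking lasts T_s = (29/20)/(4/5) = 1.8125 s
reaction-phase robot travel = 1.4500·0.2500 = 0.3625 m
robot covers 1.4500·1.8125 − ½·0.8000·1.8125² = 1.3141 m while stopping
human closes 1.2000·2.0625 = 2.4750 m
margins: 0.0200+0.1000+0.0500 = 0.1700 m
S_min ≈ 0.3625+1.3141+2.4750+0.1700  ⇒  S_min = 13829/3200 m

S_min = 13829/3200 m = 4.3216 m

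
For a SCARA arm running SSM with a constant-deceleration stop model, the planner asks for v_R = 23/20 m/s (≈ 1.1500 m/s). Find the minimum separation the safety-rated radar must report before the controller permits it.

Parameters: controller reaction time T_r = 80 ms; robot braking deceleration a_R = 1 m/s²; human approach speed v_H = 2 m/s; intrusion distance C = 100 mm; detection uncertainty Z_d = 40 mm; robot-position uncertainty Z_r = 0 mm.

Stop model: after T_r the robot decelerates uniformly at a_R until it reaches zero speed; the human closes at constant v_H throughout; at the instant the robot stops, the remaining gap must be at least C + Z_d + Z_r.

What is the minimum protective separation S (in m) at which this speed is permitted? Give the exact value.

stop time T_s = (23/20)/1 = 1.1500 s
robot covers v_R·T_r = 1.1500·0.0800 = 0.0920 m before braking
robot covers 1.1500·1.1500 − ½·1.0000·1.1500² = 0.6613 m while stopping
person approaches 2.0000·(0.0800+1.1500) = 2.4600 m
C+Z_d+Z_r = 0.1000+0.0400+0.0000 = 0.1400 m
S_min ≈ 0.0920+0.6613+2.4600+0.1400  ⇒  S_min = 13413/4000 m

S_min = 13413/4000 m = 3.3533 m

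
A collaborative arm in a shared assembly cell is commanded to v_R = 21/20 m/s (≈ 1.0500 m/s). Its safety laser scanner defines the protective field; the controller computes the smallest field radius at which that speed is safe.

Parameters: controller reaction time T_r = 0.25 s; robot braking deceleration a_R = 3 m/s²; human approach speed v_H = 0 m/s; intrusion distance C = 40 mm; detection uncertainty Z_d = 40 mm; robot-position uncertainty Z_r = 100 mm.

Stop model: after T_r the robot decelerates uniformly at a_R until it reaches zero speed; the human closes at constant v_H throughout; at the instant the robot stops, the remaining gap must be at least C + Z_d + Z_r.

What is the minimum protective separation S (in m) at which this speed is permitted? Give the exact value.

stop time T_s = (21/20)/3 = 0.3500 s
reaction-phase robot travel = 1.0500·0.2500 = 0.2625 m
robot under decel: 1.0500²/(2·3.0000) = 0.1837 m
person approaches 0.0000·(0.2500+0.3500) = 0.0000 m
residual clearance needed = 0.0400+0.0400+0.1000 = 0.1800 m
S_min ≈ 0.2625+0.1837+0.0000+0.1800  ⇒  S_min = 501/800 m

S_min = 501/800 m = 0.6262 m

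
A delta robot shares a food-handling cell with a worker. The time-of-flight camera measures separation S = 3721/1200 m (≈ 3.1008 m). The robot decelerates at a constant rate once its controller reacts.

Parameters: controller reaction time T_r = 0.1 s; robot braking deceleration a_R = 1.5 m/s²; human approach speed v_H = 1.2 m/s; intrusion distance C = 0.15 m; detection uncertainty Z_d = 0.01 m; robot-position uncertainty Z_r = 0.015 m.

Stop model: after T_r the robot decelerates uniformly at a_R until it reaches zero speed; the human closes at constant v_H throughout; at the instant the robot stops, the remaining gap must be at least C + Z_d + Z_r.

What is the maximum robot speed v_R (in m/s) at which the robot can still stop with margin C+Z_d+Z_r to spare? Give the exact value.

v_R_max = 37/20 m/s = 1.8500 m/s

collect terms ⇒ (1/3)·v_R² + (9/10)·v_R + (-3367/1200) = 0
  disc = (9/10)² − 4·(1/3)·(-3367/1200) = 1024/225 ; √disc = 32/15
  v_R = (−(9/10) + 32/15) / (2·(1/3)) = 37/20 m/s
check:
braking lasts T_s = (37/20)/(3/2) = 1.2333 s
robot covers v_R·T_r = 1.8500·0.1000 = 0.1850 m before braking
robot under decel: 1.8500²/(2·1.5000) = 1.1408 m
human closes 1.2000·1.3333 = 1.6000 m
margins: 0.1500+0.0100+0.0150 = 0.1750 m
sum ≈ 0.1850+1.1408+1.6000+0.1750 ≈ 3.1008 m = S ✓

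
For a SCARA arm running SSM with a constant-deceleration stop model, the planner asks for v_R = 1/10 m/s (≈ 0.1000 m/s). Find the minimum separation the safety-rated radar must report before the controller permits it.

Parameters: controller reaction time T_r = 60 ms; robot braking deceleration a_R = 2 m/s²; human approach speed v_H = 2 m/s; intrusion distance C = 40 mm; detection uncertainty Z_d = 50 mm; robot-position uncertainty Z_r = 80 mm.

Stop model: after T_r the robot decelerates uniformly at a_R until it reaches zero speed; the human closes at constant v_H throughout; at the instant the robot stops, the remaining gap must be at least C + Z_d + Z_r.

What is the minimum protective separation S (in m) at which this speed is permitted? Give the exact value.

T_s = v_R/a_R = (1/10)/2 = 0.0500 s
robot covers v_R·T_r = 0.1000·0.0600 = 0.0060 m before braking
robot covers 0.1000·0.0500 − ½·2.0000·0.0500² = 0.0025 m while stopping
person approaches 2.0000·(0.0600+0.0500) = 0.2200 m
C+Z_d+Z_r = 0.0400+0.0500+0.0800 = 0.1700 m
S_min ≈ 0.0060+0.0025+0.2200+0.1700  ⇒  S_min = 797/2000 m

S_min = 797/2000 m = 0.3985 m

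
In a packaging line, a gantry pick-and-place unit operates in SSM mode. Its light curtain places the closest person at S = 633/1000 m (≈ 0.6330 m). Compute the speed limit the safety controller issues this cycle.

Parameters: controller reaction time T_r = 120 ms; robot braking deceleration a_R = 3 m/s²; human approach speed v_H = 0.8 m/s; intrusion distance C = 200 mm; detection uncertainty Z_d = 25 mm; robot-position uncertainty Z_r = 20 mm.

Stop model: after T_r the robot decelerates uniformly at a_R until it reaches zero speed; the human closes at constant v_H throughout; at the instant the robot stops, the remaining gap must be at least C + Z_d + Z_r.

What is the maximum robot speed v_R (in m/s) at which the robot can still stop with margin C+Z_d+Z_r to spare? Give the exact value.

v_R_max = 3/5 m/s = 0.6000 m/s

quadratic (1/6)·v² + (29/75)·v + (-73/250) = 0
  disc = (29/75)² − 4·(1/6)·(-73/250) = 1936/5625 ; √disc = 44/75
  v_R = (−(29/75) + 44/75) / (2·(1/6)) = 3/5 m/s
check:
stop time T_s = (3/5)/3 = 0.2000 s
reaction-phase robot travel = 0.6000·0.1200 = 0.0720 m
braking distance = 0.6000²/(2·3.0000) = 0.0600 m
human over T_r+T_s: 0.8000·(0.1200+0.2000) = 0.2560 m
C+Z_d+Z_r = 0.2000+0.0250+0.0200 = 0.2450 m
sum ≈ 0.0720+0.0600+0.2560+0.2450 ≈ 0.6330 m = S ✓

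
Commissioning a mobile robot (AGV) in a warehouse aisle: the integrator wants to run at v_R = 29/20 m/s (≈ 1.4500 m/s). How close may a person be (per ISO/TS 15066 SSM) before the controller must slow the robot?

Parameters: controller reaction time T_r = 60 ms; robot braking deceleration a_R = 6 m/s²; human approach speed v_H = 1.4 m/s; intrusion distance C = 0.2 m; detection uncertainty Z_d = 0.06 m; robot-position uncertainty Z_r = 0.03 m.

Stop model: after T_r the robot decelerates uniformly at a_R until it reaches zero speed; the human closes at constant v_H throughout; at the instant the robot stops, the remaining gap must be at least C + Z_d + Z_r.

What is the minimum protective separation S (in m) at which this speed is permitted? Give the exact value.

braking lasts T_s = (29/20)/6 = 0.2417 s
reaction-phase robot travel = 1.4500·0.0600 = 0.0870 m
robot covers 1.4500·0.2417 − ½·6.0000·0.2417² = 0.1752 m while stopping
human closes 1.4000·0.3017 = 0.4223 m
C+Z_d+Z_r = 0.2000+0.0600+0.0300 = 0.2900 m
S_min ≈ 0.0870+0.1752+0.4223+0.2900  ⇒  S_min = 23389/24000 m

S_min = 23389/24000 m = 0.9745 m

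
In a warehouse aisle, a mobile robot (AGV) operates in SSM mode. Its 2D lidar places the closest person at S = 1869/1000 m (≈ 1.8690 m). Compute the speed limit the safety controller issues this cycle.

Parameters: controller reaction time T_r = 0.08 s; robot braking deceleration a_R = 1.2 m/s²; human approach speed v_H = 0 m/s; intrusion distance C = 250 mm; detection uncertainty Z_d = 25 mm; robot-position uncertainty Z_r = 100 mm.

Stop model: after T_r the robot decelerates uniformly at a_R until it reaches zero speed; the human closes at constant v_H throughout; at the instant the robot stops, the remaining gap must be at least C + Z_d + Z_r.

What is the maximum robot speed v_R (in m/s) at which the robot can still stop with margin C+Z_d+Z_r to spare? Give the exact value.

quadratic (5/12)·v² + (2/25)·v + (-747/500) = 0
  disc = (2/25)² − 4·(5/12)·(-747/500) = 6241/2500 ; √disc = 79/50
  v_R = (−(2/25) + 79/50) / (2·(5/12)) = 9/5 m/s
check:
T_s = v_R/a_R = (9/5)/(6/5) = 1.5000 s
reaction-phase robot travel = 1.8000·0.0800 = 0.1440 m
robot under decel: 1.8000²/(2·1.2000) = 1.3500 m
human closes 0.0000·1.5800 = 0.0000 m
residual clearance needed = 0.2500+0.0250+0.1000 = 0.3750 m
sum ≈ 0.1440+1.3500+0.0000+0.3750 ≈ 1.8690 m = S ✓

v_R_max = 9/5 m/s = 1.8000 m/s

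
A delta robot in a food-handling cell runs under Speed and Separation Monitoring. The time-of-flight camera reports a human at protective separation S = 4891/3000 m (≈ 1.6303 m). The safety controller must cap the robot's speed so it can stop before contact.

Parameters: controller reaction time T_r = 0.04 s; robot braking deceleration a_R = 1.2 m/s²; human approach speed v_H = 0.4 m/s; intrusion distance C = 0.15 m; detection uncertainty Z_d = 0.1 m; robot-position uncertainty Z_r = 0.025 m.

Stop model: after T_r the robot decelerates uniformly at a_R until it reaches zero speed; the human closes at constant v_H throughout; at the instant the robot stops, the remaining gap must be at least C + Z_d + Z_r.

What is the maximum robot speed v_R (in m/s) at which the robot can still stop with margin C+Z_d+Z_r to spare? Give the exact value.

v_R_max = 7/5 m/s = 1.4000 m/s

collect terms ⇒ (5/12)·v_R² + (28/75)·v_R + (-2009/1500) = 0
  disc = (28/75)² − 4·(5/12)·(-2009/1500) = 5929/2500 ; √disc = 77/50
  v_R = (−(28/75) + 77/50) / (2·(5/12)) = 7/5 m/s
check:
braking lasts T_s = (7/5)/(6/5) = 1.1667 s
reaction-phase robot travel = 1.4000·0.0400 = 0.0560 m
robot under decel: 1.4000²/(2·1.2000) = 0.8167 m
human over T_r+T_s: 0.4000·(0.0400+1.1667) = 0.4827 m
C+Z_d+Z_r = 0.1500+0.1000+0.0250 = 0.2750 m
sum ≈ 0.0560+0.8167+0.4827+0.2750 ≈ 1.6303 m = S ✓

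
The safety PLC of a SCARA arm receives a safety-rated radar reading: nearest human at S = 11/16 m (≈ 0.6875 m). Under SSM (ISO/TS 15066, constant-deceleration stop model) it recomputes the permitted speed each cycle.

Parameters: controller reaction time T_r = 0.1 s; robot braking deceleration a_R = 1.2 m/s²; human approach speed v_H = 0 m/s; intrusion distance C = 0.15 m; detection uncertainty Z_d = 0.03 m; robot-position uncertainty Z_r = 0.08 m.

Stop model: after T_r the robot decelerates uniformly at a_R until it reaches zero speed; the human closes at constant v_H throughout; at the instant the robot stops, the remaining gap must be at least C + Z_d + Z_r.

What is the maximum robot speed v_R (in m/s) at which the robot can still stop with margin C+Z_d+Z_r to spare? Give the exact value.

v_R_max = 9/10 m/s = 0.9000 m/s

collect terms ⇒ (5/12)·v_R² + (1/10)·v_R + (-171/400) = 0
  disc = (1/10)² − 4·(5/12)·(-171/400) = 289/400 ; √disc = 17/20
  v_R = (−(1/10) + 17/20) / (2·(5/12)) = 9/10 m/s
check:
T_s = v_R/a_R = (9/10)/(6/5) = 0.7500 s
robot covers v_R·T_r = 0.9000·0.1000 = 0.0900 m before braking
robot covers 0.9000·0.7500 − ½·1.2000·0.7500² = 0.3375 m while stopping
person approaches 0.0000·(0.1000+0.7500) = 0.0000 m
C+Z_d+Z_r = 0.1500+0.0300+0.0800 = 0.2600 m
sum ≈ 0.0900+0.3375+0.0000+0.2600 ≈ 0.6875 m = S ✓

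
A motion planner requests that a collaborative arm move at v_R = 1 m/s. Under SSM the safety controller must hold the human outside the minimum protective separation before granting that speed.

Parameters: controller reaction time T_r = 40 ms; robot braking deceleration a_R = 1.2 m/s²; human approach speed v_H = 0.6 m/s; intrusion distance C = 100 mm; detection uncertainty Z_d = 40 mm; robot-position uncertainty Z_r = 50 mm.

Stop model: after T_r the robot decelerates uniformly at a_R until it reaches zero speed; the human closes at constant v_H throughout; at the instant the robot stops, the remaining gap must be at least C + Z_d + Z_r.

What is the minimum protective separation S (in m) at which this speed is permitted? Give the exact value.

stop time T_s = 1/(6/5) = 0.8333 s
robot covers v_R·T_r = 1.0000·0.0400 = 0.0400 m before braking
braking distance = 1.0000²/(2·1.2000) = 0.4167 m
human over T_r+T_s: 0.6000·(0.0400+0.8333) = 0.5240 m
residual clearance needed = 0.1000+0.0400+0.0500 = 0.1900 m
S_min ≈ 0.0400+0.4167+0.5240+0.1900  ⇒  S_min = 439/375 m

S_min = 439/375 m = 1.1707 m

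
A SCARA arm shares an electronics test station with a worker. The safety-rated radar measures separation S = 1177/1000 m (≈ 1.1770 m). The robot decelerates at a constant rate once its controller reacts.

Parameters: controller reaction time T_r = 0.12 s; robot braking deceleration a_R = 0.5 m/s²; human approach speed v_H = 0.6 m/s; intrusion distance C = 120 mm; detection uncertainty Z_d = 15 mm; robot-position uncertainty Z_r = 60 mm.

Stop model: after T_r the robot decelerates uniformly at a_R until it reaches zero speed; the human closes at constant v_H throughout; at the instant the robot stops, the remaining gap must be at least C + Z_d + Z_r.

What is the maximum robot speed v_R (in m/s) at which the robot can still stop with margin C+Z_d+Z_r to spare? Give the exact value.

v_R_max = 1/2 m/s = 0.5000 m/s

quadratic (1)·v² + (33/25)·v + (-91/100) = 0
  disc = (33/25)² − 4·(1)·(-91/100) = 3364/625 ; √disc = 58/25
  v_R = (−(33/25) + 58/25) / (2·(1)) = 1/2 m/s
check:
T_s = v_R/a_R = (1/2)/(1/2) = 1.0000 s
reaction-phase robot travel = 0.5000·0.1200 = 0.0600 m
robot under decel: 0.5000²/(2·0.5000) = 0.2500 m
person approaches 0.6000·(0.1200+1.0000) = 0.6720 m
C+Z_d+Z_r = 0.1200+0.0150+0.0600 = 0.1950 m
sum ≈ 0.0600+0.2500+0.6720+0.1950 ≈ 1.1770 m = S ✓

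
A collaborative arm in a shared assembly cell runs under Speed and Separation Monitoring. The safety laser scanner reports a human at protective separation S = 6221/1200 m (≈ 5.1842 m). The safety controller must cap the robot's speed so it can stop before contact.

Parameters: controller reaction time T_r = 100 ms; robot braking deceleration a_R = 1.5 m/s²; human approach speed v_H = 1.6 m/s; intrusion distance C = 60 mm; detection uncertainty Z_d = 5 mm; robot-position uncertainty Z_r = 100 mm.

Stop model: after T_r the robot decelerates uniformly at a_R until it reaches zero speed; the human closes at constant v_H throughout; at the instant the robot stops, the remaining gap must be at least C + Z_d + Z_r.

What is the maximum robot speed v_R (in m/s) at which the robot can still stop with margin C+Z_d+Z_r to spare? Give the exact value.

v_R_max = 49/20 m/s = 2.4500 m/s

collect terms ⇒ (1/3)·v_R² + (7/6)·v_R + (-5831/1200) = 0
  disc = (7/6)² − 4·(1/3)·(-5831/1200) = 196/25 ; √disc = 14/5
  v_R = (−(7/6) + 14/5) / (2·(1/3)) = 49/20 m/s
check:
T_s = v_R/a_R = (49/20)/(3/2) = 1.6333 s
reaction-phase robot travel = 2.4500·0.1000 = 0.2450 m
robot under decel: 2.4500²/(2·1.5000) = 2.0008 m
human over T_r+T_s: 1.6000·(0.1000+1.6333) = 2.7733 m
residual clearance needed = 0.0600+0.0050+0.1000 = 0.1650 m
sum ≈ 0.2450+2.0008+2.7733+0.1650 ≈ 5.1842 m = S ✓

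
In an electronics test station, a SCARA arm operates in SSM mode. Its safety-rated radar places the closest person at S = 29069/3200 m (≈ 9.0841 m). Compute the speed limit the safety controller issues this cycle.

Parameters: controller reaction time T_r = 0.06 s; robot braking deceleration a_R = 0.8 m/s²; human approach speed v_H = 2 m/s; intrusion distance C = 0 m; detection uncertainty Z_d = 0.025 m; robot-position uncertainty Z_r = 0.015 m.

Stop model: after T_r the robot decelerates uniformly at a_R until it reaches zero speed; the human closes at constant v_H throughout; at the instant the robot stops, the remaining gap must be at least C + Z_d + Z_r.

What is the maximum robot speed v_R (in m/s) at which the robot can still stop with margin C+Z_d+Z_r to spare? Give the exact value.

v_R_max = 9/4 m/s = 2.2500 m/s

at the boundary: (5/8)·v² + (64/25)·v + (-28557/3200) = 0
  disc = (64/25)² − 4·(5/8)·(-28557/3200) = 4618201/160000 ; √disc = 2149/400
  v_R = (−(64/25) + 2149/400) / (2·(5/8)) = 9/4 m/s
check:
T_s = v_R/a_R = (9/4)/(4/5) = 2.8125 s
robot covers v_R·T_r = 2.2500·0.0600 = 0.1350 m before braking
braking distance = 2.2500²/(2·0.8000) = 3.1641 m
person approaches 2.0000·(0.0600+2.8125) = 5.7450 m
C+Z_d+Z_r = 0.0000+0.0250+0.0150 = 0.0400 m
sum ≈ 0.1350+3.1641+5.7450+0.0400 ≈ 9.0841 m = S ✓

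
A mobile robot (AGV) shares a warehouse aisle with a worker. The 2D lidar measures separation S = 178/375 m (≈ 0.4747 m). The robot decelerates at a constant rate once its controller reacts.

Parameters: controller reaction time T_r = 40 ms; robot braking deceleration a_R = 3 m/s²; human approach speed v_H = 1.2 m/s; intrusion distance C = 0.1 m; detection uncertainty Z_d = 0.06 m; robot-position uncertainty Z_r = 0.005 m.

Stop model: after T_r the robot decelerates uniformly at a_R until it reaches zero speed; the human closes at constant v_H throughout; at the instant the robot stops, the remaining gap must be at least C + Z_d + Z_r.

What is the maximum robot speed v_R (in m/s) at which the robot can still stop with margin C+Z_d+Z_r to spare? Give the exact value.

v_R_max = 1/2 m/s = 0.5000 m/s

at the boundary: (1/6)·v² + (11/25)·v + (-157/600) = 0
  disc = (11/25)² − 4·(1/6)·(-157/600) = 8281/22500 ; √disc = 91/150
  v_R = (−(11/25) + 91/150) / (2·(1/6)) = 1/2 m/s
check:
braking lasts T_s = (1/2)/3 = 0.1667 s
reaction-phase robot travel = 0.5000·0.0400 = 0.0200 m
robot under decel: 0.5000²/(2·3.0000) = 0.0417 m
human over T_r+T_s: 1.2000·(0.0400+0.1667) = 0.2480 m
residual clearance needed = 0.1000+0.0600+0.0050 = 0.1650 m
sum ≈ 0.0200+0.0417+0.2480+0.1650 ≈ 0.4747 m = S ✓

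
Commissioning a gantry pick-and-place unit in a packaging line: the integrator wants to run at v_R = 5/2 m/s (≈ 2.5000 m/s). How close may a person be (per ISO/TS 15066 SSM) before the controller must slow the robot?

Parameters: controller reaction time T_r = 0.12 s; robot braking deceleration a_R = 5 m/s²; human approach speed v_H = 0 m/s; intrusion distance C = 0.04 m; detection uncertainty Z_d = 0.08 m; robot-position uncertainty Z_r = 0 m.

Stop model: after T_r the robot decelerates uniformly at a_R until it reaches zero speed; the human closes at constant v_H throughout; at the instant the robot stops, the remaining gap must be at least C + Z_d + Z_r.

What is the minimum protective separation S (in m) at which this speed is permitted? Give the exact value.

S_min = 209/200 m = 1.0450 m

braking lasts T_s = (5/2)/5 = 0.5000 s
robot covers v_R·T_r = 2.5000·0.1200 = 0.3000 m before braking
braking distance = 2.5000²/(2·5.0000) = 0.6250 m
human closes 0.0000·0.6200 = 0.0000 m
residual clearance needed = 0.0400+0.0800+0.0000 = 0.1200 m
S_min ≈ 0.3000+0.6250+0.0000+0.1200  ⇒  S_min = 209/200 m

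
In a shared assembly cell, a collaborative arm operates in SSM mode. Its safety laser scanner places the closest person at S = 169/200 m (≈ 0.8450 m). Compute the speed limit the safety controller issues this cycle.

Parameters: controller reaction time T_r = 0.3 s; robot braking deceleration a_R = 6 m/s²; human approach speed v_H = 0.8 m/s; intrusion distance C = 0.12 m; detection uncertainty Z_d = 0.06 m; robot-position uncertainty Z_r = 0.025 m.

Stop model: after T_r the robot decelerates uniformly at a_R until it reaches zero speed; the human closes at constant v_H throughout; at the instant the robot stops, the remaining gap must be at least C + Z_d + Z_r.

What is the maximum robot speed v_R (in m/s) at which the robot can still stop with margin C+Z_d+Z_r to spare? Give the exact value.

v_R_max = 4/5 m/s = 0.8000 m/s

at the boundary: (1/12)·v² + (13/30)·v + (-2/5) = 0
  disc = (13/30)² − 4·(1/12)·(-2/5) = 289/900 ; √disc = 17/30
  v_R = (−(13/30) + 17/30) / (2·(1/12)) = 4/5 m/s
check:
T_s = v_R/a_R = (4/5)/6 = 0.1333 s
robot covers v_R·T_r = 0.8000·0.3000 = 0.2400 m before braking
robot under decel: 0.8000²/(2·6.0000) = 0.0533 m
human closes 0.8000·0.4333 = 0.3467 m
C+Z_d+Z_r = 0.1200+0.0600+0.0250 = 0.2050 m
sum ≈ 0.2400+0.0533+0.3467+0.2050 ≈ 0.8450 m = S ✓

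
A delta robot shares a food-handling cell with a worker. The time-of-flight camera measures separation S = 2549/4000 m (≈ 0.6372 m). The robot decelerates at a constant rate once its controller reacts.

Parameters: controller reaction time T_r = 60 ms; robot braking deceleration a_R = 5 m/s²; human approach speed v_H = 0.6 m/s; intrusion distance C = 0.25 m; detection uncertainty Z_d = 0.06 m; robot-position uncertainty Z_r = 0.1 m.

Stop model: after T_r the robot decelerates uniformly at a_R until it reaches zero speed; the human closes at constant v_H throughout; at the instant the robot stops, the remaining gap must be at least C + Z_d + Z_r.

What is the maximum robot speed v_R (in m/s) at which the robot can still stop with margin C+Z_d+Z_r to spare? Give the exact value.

v_R_max = 3/4 m/s = 0.7500 m/s

quadratic (1/10)·v² + (9/50)·v + (-153/800) = 0
  disc = (9/50)² − 4·(1/10)·(-153/800) = 1089/10000 ; √disc = 33/100
  v_R = (−(9/50) + 33/100) / (2·(1/10)) = 3/4 m/s
check:
T_s = v_R/a_R = (3/4)/5 = 0.1500 s
reaction-phase robot travel = 0.7500·0.0600 = 0.0450 m
braking distance = 0.7500²/(2·5.0000) = 0.0563 m
human over T_r+T_s: 0.6000·(0.0600+0.1500) = 0.1260 m
margins: 0.2500+0.0600+0.1000 = 0.4100 m
sum ≈ 0.0450+0.0563+0.1260+0.4100 ≈ 0.6372 m = S ✓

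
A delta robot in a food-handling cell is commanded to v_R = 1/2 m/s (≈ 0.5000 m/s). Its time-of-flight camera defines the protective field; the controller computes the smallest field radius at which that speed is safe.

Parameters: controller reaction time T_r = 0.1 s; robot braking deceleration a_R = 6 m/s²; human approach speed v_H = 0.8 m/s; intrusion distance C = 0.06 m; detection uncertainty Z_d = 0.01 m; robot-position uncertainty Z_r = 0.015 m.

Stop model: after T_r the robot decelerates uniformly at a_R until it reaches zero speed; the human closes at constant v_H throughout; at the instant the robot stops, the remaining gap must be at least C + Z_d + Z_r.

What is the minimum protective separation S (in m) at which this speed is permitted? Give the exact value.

stop time T_s = (1/2)/6 = 0.0833 s
robot covers v_R·T_r = 0.5000·0.1000 = 0.0500 m before braking
robot covers 0.5000·0.0833 − ½·6.0000·0.0833² = 0.0208 m while stopping
human over T_r+T_s: 0.8000·(0.1000+0.0833) = 0.1467 m
margins: 0.0600+0.0100+0.0150 = 0.0850 m
S_min ≈ 0.0500+0.0208+0.1467+0.0850  ⇒  S_min = 121/400 m

S_min = 121/400 m = 0.3025 m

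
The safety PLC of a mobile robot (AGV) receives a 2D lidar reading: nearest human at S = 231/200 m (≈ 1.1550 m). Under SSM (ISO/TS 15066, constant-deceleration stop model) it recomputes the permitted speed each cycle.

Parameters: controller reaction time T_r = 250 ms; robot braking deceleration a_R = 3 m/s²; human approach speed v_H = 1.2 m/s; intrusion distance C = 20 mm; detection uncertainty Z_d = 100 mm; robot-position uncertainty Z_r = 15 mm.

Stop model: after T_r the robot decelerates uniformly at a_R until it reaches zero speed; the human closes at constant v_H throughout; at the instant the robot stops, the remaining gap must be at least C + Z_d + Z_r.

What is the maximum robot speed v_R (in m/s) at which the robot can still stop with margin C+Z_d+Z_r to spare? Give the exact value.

collect terms ⇒ (1/6)·v_R² + (13/20)·v_R + (-18/25) = 0
  disc = (13/20)² − 4·(1/6)·(-18/25) = 361/400 ; √disc = 19/20
  v_R = (−(13/20) + 19/20) / (2·(1/6)) = 9/10 m/s
check:
stop time T_s = (9/10)/3 = 0.3000 s
robot covers v_R·T_r = 0.9000·0.2500 = 0.2250 m before braking
braking distance = 0.9000²/(2·3.0000) = 0.1350 m
human over T_r+T_s: 1.2000·(0.2500+0.3000) = 0.6600 m
margins: 0.0200+0.1000+0.0150 = 0.1350 m
sum ≈ 0.2250+0.1350+0.6600+0.1350 ≈ 1.1550 m = S ✓

v_R_max = 9/10 m/s = 0.9000 m/s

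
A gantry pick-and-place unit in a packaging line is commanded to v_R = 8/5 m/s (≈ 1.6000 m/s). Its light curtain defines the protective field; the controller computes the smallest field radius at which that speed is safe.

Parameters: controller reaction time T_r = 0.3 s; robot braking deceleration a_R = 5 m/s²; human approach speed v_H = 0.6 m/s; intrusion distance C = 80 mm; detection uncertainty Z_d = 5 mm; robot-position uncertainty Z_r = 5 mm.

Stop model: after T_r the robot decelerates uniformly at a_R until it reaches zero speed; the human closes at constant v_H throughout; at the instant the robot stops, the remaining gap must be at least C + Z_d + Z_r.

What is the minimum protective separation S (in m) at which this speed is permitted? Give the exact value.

S_min = 599/500 m = 1.1980 m

T_s = v_R/a_R = (8/5)/5 = 0.3200 s
reaction-phase robot travel = 1.6000·0.3000 = 0.4800 m
braking distance = 1.6000²/(2·5.0000) = 0.2560 m
person approaches 0.6000·(0.3000+0.3200) = 0.3720 m
margins: 0.0800+0.0050+0.0050 = 0.0900 m
S_min ≈ 0.4800+0.2560+0.3720+0.0900  ⇒  S_min = 599/500 m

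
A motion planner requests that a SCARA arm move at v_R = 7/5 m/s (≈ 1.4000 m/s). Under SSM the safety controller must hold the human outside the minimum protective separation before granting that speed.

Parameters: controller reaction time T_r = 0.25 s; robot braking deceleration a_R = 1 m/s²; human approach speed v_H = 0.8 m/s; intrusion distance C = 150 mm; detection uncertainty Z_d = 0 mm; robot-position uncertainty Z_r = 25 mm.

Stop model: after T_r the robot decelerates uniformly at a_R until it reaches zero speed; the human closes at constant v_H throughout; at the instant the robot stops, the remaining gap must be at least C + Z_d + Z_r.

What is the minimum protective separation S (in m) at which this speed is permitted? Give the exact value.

braking lasts T_s = (7/5)/1 = 1.4000 s
robot in T_r: 1.4000·0.2500 = 0.3500 m
robot under decel: 1.4000²/(2·1.0000) = 0.9800 m
person approaches 0.8000·(0.2500+1.4000) = 1.3200 m
C+Z_d+Z_r = 0.1500+0.0000+0.0250 = 0.1750 m
S_min ≈ 0.3500+0.9800+1.3200+0.1750  ⇒  S_min = 113/40 m

S_min = 113/40 m = 2.8250 m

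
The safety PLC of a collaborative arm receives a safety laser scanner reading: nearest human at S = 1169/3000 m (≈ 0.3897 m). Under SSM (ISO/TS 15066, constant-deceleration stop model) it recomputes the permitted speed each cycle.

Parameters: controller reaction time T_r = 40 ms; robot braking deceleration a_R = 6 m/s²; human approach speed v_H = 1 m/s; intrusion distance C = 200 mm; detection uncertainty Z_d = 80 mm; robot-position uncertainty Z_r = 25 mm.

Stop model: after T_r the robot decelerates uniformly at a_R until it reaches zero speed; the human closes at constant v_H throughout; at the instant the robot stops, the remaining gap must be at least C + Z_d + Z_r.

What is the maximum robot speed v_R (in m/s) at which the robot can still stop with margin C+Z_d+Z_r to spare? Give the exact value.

collect terms ⇒ (1/12)·v_R² + (31/150)·v_R + (-67/1500) = 0
  disc = (31/150)² − 4·(1/12)·(-67/1500) = 36/625 ; √disc = 6/25
  v_R = (−(31/150) + 6/25) / (2·(1/12)) = 1/5 m/s
check:
T_s = v_R/a_R = (1/5)/6 = 0.0333 s
robot covers v_R·T_r = 0.2000·0.0400 = 0.0080 m before braking
robot covers 0.2000·0.0333 − ½·6.0000·0.0333² = 0.0033 m while stopping
human over T_r+T_s: 1.0000·(0.0400+0.0333) = 0.0733 m
residual clearance needed = 0.2000+0.0800+0.0250 = 0.3050 m
sum ≈ 0.0080+0.0033+0.0733+0.3050 ≈ 0.3897 m = S ✓

v_R_max = 1/5 m/s = 0.2000 m/s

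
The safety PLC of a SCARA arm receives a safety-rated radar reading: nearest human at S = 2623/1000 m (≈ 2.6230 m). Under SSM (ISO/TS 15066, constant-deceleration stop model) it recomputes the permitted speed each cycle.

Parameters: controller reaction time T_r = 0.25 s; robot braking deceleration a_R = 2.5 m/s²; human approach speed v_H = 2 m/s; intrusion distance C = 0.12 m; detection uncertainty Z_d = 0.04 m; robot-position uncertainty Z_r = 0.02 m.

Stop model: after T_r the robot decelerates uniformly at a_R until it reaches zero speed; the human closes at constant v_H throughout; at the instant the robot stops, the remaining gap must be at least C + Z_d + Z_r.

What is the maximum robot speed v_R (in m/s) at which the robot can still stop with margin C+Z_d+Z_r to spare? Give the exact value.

at the boundary: (1/5)·v² + (21/20)·v + (-1943/1000) = 0
  disc = (21/20)² − 4·(1/5)·(-1943/1000) = 26569/10000 ; √disc = 163/100
  v_R = (−(21/20) + 163/100) / (2·(1/5)) = 29/20 m/s
check:
T_s = v_R/a_R = (29/20)/(5/2) = 0.5800 s
reaction-phase robot travel = 1.4500·0.2500 = 0.3625 m
robot under decel: 1.4500²/(2·2.5000) = 0.4205 m
person approaches 2.0000·(0.2500+0.5800) = 1.6600 m
residual clearance needed = 0.1200+0.0400+0.0200 = 0.1800 m
sum ≈ 0.3625+0.4205+1.6600+0.1800 ≈ 2.6230 m = S ✓

v_R_max = 29/20 m/s = 1.4500 m/s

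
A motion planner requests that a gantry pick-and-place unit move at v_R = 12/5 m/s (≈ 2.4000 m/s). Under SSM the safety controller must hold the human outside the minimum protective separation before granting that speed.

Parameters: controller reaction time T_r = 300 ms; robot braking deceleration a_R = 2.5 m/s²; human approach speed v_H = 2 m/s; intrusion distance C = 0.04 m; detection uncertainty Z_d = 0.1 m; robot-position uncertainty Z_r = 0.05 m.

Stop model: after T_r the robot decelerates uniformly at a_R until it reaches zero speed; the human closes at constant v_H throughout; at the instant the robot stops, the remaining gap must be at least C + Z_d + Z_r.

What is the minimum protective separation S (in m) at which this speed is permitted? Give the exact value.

S_min = 2291/500 m = 4.5820 m

T_s = v_R/a_R = (12/5)/(5/2) = 0.9600 s
robot covers v_R·T_r = 2.4000·0.3000 = 0.7200 m before braking
braking distance = 2.4000²/(2·2.5000) = 1.1520 m
person approaches 2.0000·(0.3000+0.9600) = 2.5200 m
margins: 0.0400+0.1000+0.0500 = 0.1900 m
S_min ≈ 0.7200+1.1520+2.5200+0.1900  ⇒  S_min = 2291/500 m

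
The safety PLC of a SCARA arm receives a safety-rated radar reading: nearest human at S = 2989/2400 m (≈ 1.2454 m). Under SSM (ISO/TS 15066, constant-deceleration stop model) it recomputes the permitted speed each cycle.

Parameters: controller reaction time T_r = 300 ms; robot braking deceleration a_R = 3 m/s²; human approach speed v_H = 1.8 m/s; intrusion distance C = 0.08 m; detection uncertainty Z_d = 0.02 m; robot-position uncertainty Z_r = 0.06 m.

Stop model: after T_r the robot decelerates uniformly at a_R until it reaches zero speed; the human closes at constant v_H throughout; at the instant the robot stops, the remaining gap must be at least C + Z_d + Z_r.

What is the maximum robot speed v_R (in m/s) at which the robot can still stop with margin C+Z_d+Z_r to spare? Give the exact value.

at the boundary: (1/6)·v² + (9/10)·v + (-1309/2400) = 0
  disc = (9/10)² − 4·(1/6)·(-1309/2400) = 169/144 ; √disc = 13/12
  v_R = (−(9/10) + 13/12) / (2·(1/6)) = 11/20 m/s
check:
braking lasts T_s = (11/20)/3 = 0.1833 s
robot in T_r: 0.5500·0.3000 = 0.1650 m
robot under decel: 0.5500²/(2·3.0000) = 0.0504 m
human over T_r+T_s: 1.8000·(0.3000+0.1833) = 0.8700 m
C+Z_d+Z_r = 0.0800+0.0200+0.0600 = 0.1600 m
sum ≈ 0.1650+0.0504+0.8700+0.1600 ≈ 1.2454 m = S ✓

v_R_max = 11/20 m/s = 0.5500 m/s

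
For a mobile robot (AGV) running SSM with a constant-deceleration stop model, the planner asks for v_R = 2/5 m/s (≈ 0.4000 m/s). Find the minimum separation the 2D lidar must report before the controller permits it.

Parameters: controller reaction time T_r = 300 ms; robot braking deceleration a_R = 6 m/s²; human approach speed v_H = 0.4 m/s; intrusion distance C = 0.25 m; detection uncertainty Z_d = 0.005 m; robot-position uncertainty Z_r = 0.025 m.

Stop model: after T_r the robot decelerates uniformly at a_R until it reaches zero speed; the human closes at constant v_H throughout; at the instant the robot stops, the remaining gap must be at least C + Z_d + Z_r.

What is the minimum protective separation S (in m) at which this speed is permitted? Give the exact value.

stop time T_s = (2/5)/6 = 0.0667 s
robot covers v_R·T_r = 0.4000·0.3000 = 0.1200 m before braking
braking distance = 0.4000²/(2·6.0000) = 0.0133 m
human closes 0.4000·0.3667 = 0.1467 m
margins: 0.2500+0.0050+0.0250 = 0.2800 m
S_min ≈ 0.1200+0.0133+0.1467+0.2800  ⇒  S_min = 14/25 m

S_min = 14/25 m = 0.5600 m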